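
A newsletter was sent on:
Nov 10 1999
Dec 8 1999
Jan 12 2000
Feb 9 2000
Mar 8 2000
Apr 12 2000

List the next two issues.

May 10 2000, Jun 14 2000

Gaps: 28, 35, 28, 28, 35 days — a mix of 28 and 35. Every date is a Wednesday.
Each is the 2nd Wednesday of its month.
May 2000 — 2nd Wednesday is May 10 2000.
June 2000 — 2nd Wednesday is Jun 14 2000.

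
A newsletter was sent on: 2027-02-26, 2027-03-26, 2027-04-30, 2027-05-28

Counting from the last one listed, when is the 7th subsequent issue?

2027-12-31

Every date is a Friday; gaps 28, 35, 28 days.
Each is the last Friday of its month (at least one falls on the 29th or later, ruling out '4th Friday').
June 2027 ends with Friday 2027-06-25.
Last Friday of July 2027: 2027-07-30.
August 2027 ends with Friday 2027-08-27.
September 2027 ends with Friday 2027-09-24.
Last Friday of October 2027: 2027-10-29.
Last Friday of November 2027: 2027-11-26.
December 2027 ends with Friday 2027-12-31.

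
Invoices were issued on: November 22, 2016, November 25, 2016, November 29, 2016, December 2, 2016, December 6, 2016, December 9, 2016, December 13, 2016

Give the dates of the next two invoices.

Every event lands on a Tuesday or Friday (gaps cycle 3, 4, 3, 4, 3, 4).
So the schedule is: every Tuesday and Friday.
Next Friday: December 16, 2016.
The following Tuesday is December 20, 2016.

December 16, 2016; December 20, 2016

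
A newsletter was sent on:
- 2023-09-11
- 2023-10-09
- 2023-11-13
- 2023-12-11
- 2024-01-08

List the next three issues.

2024-02-12, 2024-03-11, 2024-04-08

These are Mondays at 28- or 35-day spacing (28, 35, 28, 28).
The pattern: 2nd Monday of the month.
February 2024 — 2nd Monday is 2024-02-12.
March 2024 — 2nd Monday is 2024-03-11.
2nd Monday of April 2024: 2024-04-08.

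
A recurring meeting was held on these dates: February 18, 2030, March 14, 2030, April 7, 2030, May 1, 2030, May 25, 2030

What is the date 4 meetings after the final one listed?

August 29, 2030

The spacing is 24, 24, 24, 24 days — always 24 days.
May 25, 2030 + 24 days = June 18, 2030.
June 18, 2030 + 24 days = July 12, 2030.
July 12, 2030 + 24 days = August 5, 2030.
August 5, 2030 + 24 days = August 29, 2030.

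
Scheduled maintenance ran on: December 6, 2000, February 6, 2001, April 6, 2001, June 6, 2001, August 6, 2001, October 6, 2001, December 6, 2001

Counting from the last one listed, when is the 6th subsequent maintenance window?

Gaps: 62, 59, 61, 61, 61, 61 days — not constant. Every event is on the 6th of the month.
Pattern: the 6th of every 2 months.
February 2002: February 6, 2002.
Next: April 2002 → April 6, 2002.
June 2002: June 6, 2002.
Next: August 2002 → August 6, 2002.
October 2002: October 6, 2002.
December 2002: December 6, 2002.

December 6, 2002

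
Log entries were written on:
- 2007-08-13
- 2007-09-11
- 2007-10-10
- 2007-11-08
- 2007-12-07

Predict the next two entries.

2008-01-05, 2008-02-03

Every event comes 29 days after the last (29, 29, 29, 29).
2007-12-07 + 29 days = 2008-01-05.
2008-01-05 + 29 days = 2008-02-03.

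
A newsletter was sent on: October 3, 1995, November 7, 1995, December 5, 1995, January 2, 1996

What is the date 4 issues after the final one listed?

These are Tuesdays at 28- or 35-day spacing (35, 28, 28).
The pattern: 1st Tuesday of the month.
1st Tuesday of February 1996: February 6, 1996.
1st Tuesday of March 1996: March 5, 1996.
April 1996 — 1st Tuesday is April 2, 1996.
1st Tuesday of May 1996: May 7, 1996.

May 7, 1996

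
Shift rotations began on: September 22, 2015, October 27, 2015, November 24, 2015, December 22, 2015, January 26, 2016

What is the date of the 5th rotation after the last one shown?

All dates are Tuesdays, 35, 28, 28, 35 days apart.
Specifically, the 4th Tuesday of each month.
4th Tuesday of February 2016: February 23, 2016.
4th Tuesday of March 2016: March 22, 2016.
4th Tuesday of April 2016: April 26, 2016.
May 2016 — 4th Tuesday is May 24, 2016.
June 2016 — 4th Tuesday is June 28, 2016.

June 28, 2016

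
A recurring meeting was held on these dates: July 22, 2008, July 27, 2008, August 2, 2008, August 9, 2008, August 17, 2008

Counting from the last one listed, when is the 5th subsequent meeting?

The spacing grows by 1 each time: 5, 6, 7, 8 days.
Next gap: 9 days. August 17, 2008 + 9 days = August 26, 2008.
Next gap: 10 days. August 26, 2008 + 10 days = September 5, 2008.
Next gap: 11 days. September 5, 2008 + 11 days = September 16, 2008.
Next gap: 12 days. September 16, 2008 + 12 days = September 28, 2008.
Next gap: 13 days. September 28, 2008 + 13 days = October 11, 2008.

October 11, 2008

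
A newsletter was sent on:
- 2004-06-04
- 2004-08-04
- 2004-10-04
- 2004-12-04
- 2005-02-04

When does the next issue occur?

Gaps: 61, 61, 61, 62 days — not constant. Every event is on the 4th of the month.
Pattern: the 4th of every 2 months.
Next: April 2005 → 2005-04-04.

2005-04-04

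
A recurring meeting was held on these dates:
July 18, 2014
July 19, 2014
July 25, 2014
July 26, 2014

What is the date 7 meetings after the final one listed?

The gap pattern 1, 6, 1 repeats every 2 events.
These are the Fridays and Saturdays of each week.
Next Friday: August 1, 2014.
The following Saturday is August 2, 2014.
Next Friday: August 8, 2014.
The following Saturday is August 9, 2014.
The following Friday is August 15, 2014.
The following Saturday is August 16, 2014.
Next Friday: August 22, 2014.

August 22, 2014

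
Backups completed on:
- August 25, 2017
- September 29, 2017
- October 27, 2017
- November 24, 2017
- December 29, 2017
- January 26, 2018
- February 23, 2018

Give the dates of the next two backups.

These are Fridays with 35, 28, 28, 35, 28, 28-day gaps.
Each is the final Friday of its month — September 29, 2017 is past the 28th, so '4th Friday' doesn't fit.
March 2018 ends with Friday March 30, 2018.
April 2018 ends with Friday April 27, 2018.

March 30, 2018; April 27, 2018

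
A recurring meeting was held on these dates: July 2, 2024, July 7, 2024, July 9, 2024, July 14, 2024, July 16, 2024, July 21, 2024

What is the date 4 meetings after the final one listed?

August 4, 2024

The gap pattern 5, 2, 5, 2, 5 repeats every 2 events.
These are the Tuesdays and Sundays of each week.
The following Tuesday is July 23, 2024.
Next Sunday: July 28, 2024.
The following Tuesday is July 30, 2024.
The following Sunday is August 4, 2024.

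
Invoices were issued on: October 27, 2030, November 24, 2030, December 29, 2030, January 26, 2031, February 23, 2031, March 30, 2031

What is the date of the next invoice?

Every date is a Sunday; gaps 28, 35, 28, 28, 35 days.
Each is the last Sunday of its month (at least one falls on the 29th or later, ruling out '4th Sunday').
April 2031 ends with Sunday April 27, 2031.

April 27, 2031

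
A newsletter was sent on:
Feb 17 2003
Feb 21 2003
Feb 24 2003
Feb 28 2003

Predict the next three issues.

Mar 3 2003, Mar 7 2003, Mar 10 2003

The gap pattern 4, 3, 4 repeats every 2 events.
These are the Mondays and Fridays of each week.
The following Monday is Mar 3 2003.
Next Friday: Mar 7 2003.
Next Monday: Mar 10 2003.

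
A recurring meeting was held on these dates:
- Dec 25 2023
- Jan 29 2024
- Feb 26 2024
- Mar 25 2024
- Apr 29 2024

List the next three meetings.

These are Mondays with 35, 28, 28, 35-day gaps.
Each is the final Monday of its month — Jan 29 2024 is past the 28th, so '4th Monday' doesn't fit.
Last Monday of May 2024: May 27 2024.
Last Monday of June 2024: Jun 24 2024.
Last Monday of July 2024: Jul 29 2024.

May 27 2024, Jun 24 2024, Jul 29 2024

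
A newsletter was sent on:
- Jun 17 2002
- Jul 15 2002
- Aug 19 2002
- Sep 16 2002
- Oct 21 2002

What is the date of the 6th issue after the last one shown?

Apr 21 2003

These are Mondays at 28- or 35-day spacing (28, 35, 28, 35).
The pattern: 3rd Monday of the month.
November 2002 — 3rd Monday is Nov 18 2002.
3rd Monday of December 2002: Dec 16 2002.
3rd Monday of January 2003: Jan 20 2003.
February 2003 — 3rd Monday is Feb 17 2003.
March 2003 — 3rd Monday is Mar 17 2003.
3rd Monday of April 2003: Apr 21 2003.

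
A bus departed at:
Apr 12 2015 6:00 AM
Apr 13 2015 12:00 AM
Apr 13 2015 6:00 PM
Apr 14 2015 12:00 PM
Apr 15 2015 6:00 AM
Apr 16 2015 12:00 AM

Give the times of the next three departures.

Spacing: 18, 18, 18, 18, 18 h — constant 18 h.
Apr 16 2015 12:00 AM + 18 h = Apr 16 2015 6:00 PM.
Apr 16 2015 6:00 PM + 18 h = Apr 17 2015 12:00 PM.
Apr 17 2015 12:00 PM + 18 h = Apr 18 2015 6:00 AM.

Apr 16 2015 6:00 PM, Apr 17 2015 12:00 PM, Apr 18 2015 6:00 AM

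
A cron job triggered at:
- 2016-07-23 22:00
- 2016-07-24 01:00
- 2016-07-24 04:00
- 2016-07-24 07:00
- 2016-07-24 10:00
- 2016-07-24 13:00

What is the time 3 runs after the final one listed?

Gaps: 3, 3, 3, 3, 3 hours — each event is 3 hours after the previous one.
2016-07-24 13:00 + 3 h = 2016-07-24 16:00.
2016-07-24 16:00 + 3 h = 2016-07-24 19:00.
2016-07-24 19:00 + 3 h = 2016-07-24 22:00.

2016-07-24 22:00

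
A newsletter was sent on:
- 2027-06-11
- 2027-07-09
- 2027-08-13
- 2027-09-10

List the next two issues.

Gaps: 28, 35, 28 days — a mix of 28 and 35. Every date is a Friday.
Each is the 2nd Friday of its month.
2nd Friday of October 2027: 2027-10-08.
2nd Friday of November 2027: 2027-11-12.

2027-10-08, 2027-11-12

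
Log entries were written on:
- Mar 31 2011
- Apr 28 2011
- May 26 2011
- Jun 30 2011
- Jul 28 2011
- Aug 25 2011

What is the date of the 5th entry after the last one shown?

These are Thursdays with 28, 28, 35, 28, 28-day gaps.
Each is the final Thursday of its month — Mar 31 2011 is past the 28th, so '4th Thursday' doesn't fit.
September 2011 ends with Thursday Sep 29 2011.
Last Thursday of October 2011: Oct 27 2011.
Last Thursday of November 2011: Nov 24 2011.
Last Thursday of December 2011: Dec 29 2011.
Last Thursday of January 2012: Jan 26 2012.

Jan 26 2012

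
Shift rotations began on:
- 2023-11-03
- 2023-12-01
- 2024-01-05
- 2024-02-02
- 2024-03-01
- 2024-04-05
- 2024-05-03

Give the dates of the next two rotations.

Gaps: 28, 35, 28, 28, 35, 28 days — a mix of 28 and 35. Every date is a Friday.
Each is the 1st Friday of its month.
1st Friday of June 2024: 2024-06-07.
1st Friday of July 2024: 2024-07-05.

2024-06-07, 2024-07-05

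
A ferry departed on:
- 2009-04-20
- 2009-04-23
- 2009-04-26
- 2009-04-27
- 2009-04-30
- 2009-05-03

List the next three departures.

2009-05-04, 2009-05-07, 2009-05-10

Every event lands on a Monday or Thursday or Sunday (gaps cycle 3, 3, 1, 3, 3).
So the schedule is: every Monday, Thursday and Sunday.
Next Monday: 2009-05-04.
The following Thursday is 2009-05-07.
The following Sunday is 2009-05-10.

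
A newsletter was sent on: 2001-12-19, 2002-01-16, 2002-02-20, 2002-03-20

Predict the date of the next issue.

2002-04-17

These are Wednesdays at 28- or 35-day spacing (28, 35, 28).
The pattern: 3rd Wednesday of the month.
April 2002 — 3rd Wednesday is 2002-04-17.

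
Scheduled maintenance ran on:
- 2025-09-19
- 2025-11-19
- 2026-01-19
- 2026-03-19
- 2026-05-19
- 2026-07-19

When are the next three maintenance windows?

The day-of-month is always 19 (61, 61, 59, 61, 61 days between events).
So this recurs on the 19th of every 2 months.
September 2026: 2026-09-19.
November 2026: 2026-11-19.
Next: January 2027 → 2027-01-19.

2026-09-19, 2026-11-19, 2027-01-19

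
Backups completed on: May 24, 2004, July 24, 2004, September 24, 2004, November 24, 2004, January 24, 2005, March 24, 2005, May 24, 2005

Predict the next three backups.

Each date is the 24th; the gaps (61, 62, 61, 61, 59, 61) track the month lengths.
The rule is the 24th of every 2 months.
Next: July 2005 → July 24, 2005.
September 2005: September 24, 2005.
November 2005: November 24, 2005.

July 24, 2005; September 24, 2005; November 24, 2005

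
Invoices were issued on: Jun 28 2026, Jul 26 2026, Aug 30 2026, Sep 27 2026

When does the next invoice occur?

All Sundays; the gaps (28, 35, 28) vary with month length.
This is the last Sunday of each month.
October 2026 ends with Sunday Oct 25 2026.

Oct 25 2026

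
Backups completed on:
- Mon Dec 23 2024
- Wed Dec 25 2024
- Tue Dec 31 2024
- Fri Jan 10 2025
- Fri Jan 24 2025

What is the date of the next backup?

Tue Feb 11 2025

Gaps: 2, 6, 10, 14 days — each gap is 4 larger than the previous one.
Next gap: 18 days. Fri Jan 24 2025 + 18 days = Tue Feb 11 2025.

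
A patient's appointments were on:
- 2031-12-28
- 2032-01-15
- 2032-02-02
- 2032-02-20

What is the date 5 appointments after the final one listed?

2032-05-20

Gaps between consecutive events: 18, 18, 18 days — a constant 18-day interval.
2032-02-20 + 18 days = 2032-03-09.
2032-03-09 + 18 days = 2032-03-27.
2032-03-27 + 18 days = 2032-04-14.
2032-04-14 + 18 days = 2032-05-02.
2032-05-02 + 18 days = 2032-05-20.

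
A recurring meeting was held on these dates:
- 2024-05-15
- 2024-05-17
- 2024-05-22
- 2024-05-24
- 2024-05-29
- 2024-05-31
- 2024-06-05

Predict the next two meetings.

Gaps: 2, 5, 2, 5, 2, 5 days — not constant, but cyclic with period 2.
The events fall on every Wednesday and Friday.
Next Friday: 2024-06-07.
The following Wednesday is 2024-06-12.

2024-06-07, 2024-06-12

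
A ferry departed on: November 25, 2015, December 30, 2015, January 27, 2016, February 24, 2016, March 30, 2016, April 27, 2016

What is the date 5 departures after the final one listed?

These are Wednesdays with 35, 28, 28, 35, 28-day gaps.
Each is the final Wednesday of its month — December 30, 2015 is past the 28th, so '4th Wednesday' doesn't fit.
Last Wednesday of May 2016: May 25, 2016.
Last Wednesday of June 2016: June 29, 2016.
Last Wednesday of July 2016: July 27, 2016.
August 2016 ends with Wednesday August 31, 2016.
September 2016 ends with Wednesday September 28, 2016.

September 28, 2016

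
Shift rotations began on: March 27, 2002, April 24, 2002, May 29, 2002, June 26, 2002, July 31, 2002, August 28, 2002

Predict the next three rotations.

September 25, 2002; October 30, 2002; November 27, 2002

These are Wednesdays with 28, 35, 28, 35, 28-day gaps.
Each is the final Wednesday of its month — May 29, 2002 is past the 28th, so '4th Wednesday' doesn't fit.
September 2002 ends with Wednesday September 25, 2002.
October 2002 ends with Wednesday October 30, 2002.
November 2002 ends with Wednesday November 27, 2002.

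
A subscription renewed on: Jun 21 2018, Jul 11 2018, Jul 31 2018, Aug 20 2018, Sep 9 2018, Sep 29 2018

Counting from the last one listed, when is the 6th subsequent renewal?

The spacing is 20, 20, 20, 20, 20 days — always 20 days.
Sep 29 2018 + 20 days = Oct 19 2018.
Oct 19 2018 + 20 days = Nov 8 2018.
Nov 8 2018 + 20 days = Nov 28 2018.
Nov 28 2018 + 20 days = Dec 18 2018.
Dec 18 2018 + 20 days = Jan 7 2019.
Jan 7 2019 + 20 days = Jan 27 2019.

Jan 27 2019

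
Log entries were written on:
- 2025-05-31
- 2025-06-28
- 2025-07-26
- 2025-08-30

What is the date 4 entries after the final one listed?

2025-12-27

These are Saturdays with 28, 28, 35-day gaps.
Each is the final Saturday of its month — 2025-05-31 is past the 28th, so '4th Saturday' doesn't fit.
September 2025 ends with Saturday 2025-09-27.
October 2025 ends with Saturday 2025-10-25.
November 2025 ends with Saturday 2025-11-29.
December 2025 ends with Saturday 2025-12-27.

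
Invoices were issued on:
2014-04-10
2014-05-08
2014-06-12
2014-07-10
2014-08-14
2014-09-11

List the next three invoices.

All dates are Thursdays, 28, 35, 28, 35, 28 days apart.
Specifically, the 2nd Thursday of each month.
2nd Thursday of October 2014: 2014-10-09.
2nd Thursday of November 2014: 2014-11-13.
2nd Thursday of December 2014: 2014-12-11.

2014-10-09, 2014-11-13, 2014-12-11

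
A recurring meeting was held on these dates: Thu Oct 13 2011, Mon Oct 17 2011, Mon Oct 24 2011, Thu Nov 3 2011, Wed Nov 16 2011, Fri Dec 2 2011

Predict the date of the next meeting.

Intervals are 4, 7, 10, 13, 16 days — an arithmetic progression with common difference 3.
Next gap: 19 days. Fri Dec 2 2011 + 19 days = Wed Dec 21 2011.

Wed Dec 21 2011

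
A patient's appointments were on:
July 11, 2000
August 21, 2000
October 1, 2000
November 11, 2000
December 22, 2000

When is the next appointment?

February 1, 2001

Every event comes 41 days after the last (41, 41, 41, 41).
December 22, 2000 + 41 days = February 1, 2001.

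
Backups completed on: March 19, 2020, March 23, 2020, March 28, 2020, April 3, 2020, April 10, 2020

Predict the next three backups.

Gaps: 4, 5, 6, 7 days — each gap is 1 larger than the previous one.
Next gap: 8 days. April 10, 2020 + 8 days = April 18, 2020.
Next gap: 9 days. April 18, 2020 + 9 days = April 27, 2020.
Next gap: 10 days. April 27, 2020 + 10 days = May 7, 2020.

April 18, 2020; April 27, 2020; May 7, 2020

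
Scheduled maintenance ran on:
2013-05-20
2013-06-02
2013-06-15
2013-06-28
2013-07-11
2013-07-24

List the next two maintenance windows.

Gaps between consecutive events: 13, 13, 13, 13, 13 days — a constant 13-day interval.
2013-07-24 + 13 days = 2013-08-06.
2013-08-06 + 13 days = 2013-08-19.

2013-08-06, 2013-08-19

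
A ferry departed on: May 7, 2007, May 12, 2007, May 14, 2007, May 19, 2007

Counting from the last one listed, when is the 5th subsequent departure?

The gap pattern 5, 2, 5 repeats every 2 events.
These are the Mondays and Saturdays of each week.
The following Monday is May 21, 2007.
Next Saturday: May 26, 2007.
Next Monday: May 28, 2007.
Next Saturday: June 2, 2007.
The following Monday is June 4, 2007.

June 4, 2007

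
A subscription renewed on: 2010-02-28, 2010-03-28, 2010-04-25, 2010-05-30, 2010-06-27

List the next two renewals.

2010-07-25, 2010-08-29

All Sundays; the gaps (28, 28, 35, 28) vary with month length.
This is the last Sunday of each month.
Last Sunday of July 2010: 2010-07-25.
Last Sunday of August 2010: 2010-08-29.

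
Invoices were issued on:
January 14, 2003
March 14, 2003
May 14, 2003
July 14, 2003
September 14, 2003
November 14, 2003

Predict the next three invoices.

January 14, 2004; March 14, 2004; May 14, 2004

Each date is the 14th; the gaps (59, 61, 61, 62, 61) track the month lengths.
The rule is the 14th of every 2 months.
Next: January 2004 → January 14, 2004.
March 2004: March 14, 2004.
Next: May 2004 → May 14, 2004.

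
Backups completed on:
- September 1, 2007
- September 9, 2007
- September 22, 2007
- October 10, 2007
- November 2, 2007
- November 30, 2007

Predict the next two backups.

January 2, 2008; February 9, 2008

Intervals are 8, 13, 18, 23, 28 days — an arithmetic progression with common difference 5.
Next gap: 33 days. November 30, 2007 + 33 days = January 2, 2008.
Next gap: 38 days. January 2, 2008 + 38 days = February 9, 2008.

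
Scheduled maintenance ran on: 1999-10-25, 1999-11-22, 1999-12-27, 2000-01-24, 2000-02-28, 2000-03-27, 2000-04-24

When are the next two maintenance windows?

Gaps: 28, 35, 28, 35, 28, 28 days — a mix of 28 and 35. Every date is a Monday.
Each is the 4th Monday of its month.
May 2000 — 4th Monday is 2000-05-22.
4th Monday of June 2000: 2000-06-26.

2000-05-22, 2000-06-26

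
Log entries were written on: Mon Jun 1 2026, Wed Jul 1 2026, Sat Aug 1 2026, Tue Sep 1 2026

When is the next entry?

Each date is the 1st; the gaps (30, 31, 31) track the month lengths.
The rule is the 1st of each month.
October 2026: Thu Oct 1 2026.

Thu Oct 1 2026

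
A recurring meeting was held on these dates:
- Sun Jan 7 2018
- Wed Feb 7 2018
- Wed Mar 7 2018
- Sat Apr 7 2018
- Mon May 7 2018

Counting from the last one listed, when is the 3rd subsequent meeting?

Tue Aug 7 2018

Gaps: 31, 28, 31, 30 days — not constant. Every event is on the 7th of the month.
Pattern: the 7th of each month.
June 2018: Thu Jun 7 2018.
July 2018: Sat Jul 7 2018.
Next: August 2018 → Tue Aug 7 2018.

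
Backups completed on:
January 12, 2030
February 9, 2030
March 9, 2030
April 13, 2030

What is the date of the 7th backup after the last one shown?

November 9, 2030

These are Saturdays at 28- or 35-day spacing (28, 28, 35).
The pattern: 2nd Saturday of the month.
May 2030 — 2nd Saturday is May 11, 2030.
2nd Saturday of June 2030: June 8, 2030.
2nd Saturday of July 2030: July 13, 2030.
2nd Saturday of August 2030: August 10, 2030.
September 2030 — 2nd Saturday is September 14, 2030.
October 2030 — 2nd Saturday is October 12, 2030.
2nd Saturday of November 2030: November 9, 2030.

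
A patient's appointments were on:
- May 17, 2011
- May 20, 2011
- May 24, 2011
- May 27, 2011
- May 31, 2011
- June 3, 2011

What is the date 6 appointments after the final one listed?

Gaps: 3, 4, 3, 4, 3 days — not constant, but cyclic with period 2.
The events fall on every Tuesday and Friday.
The following Tuesday is June 7, 2011.
The following Friday is June 10, 2011.
Next Tuesday: June 14, 2011.
The following Friday is June 17, 2011.
The following Tuesday is June 21, 2011.
The following Friday is June 24, 2011.

June 24, 2011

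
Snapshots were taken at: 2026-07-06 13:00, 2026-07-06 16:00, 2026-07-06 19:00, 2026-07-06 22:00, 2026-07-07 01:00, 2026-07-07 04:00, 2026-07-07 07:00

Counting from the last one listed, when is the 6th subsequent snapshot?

Gaps: 3, 3, 3, 3, 3, 3 hours — each event is 3 hours after the previous one.
2026-07-07 07:00 + 3 h = 2026-07-07 10:00.
2026-07-07 10:00 + 3 h = 2026-07-07 13:00.
2026-07-07 13:00 + 3 h = 2026-07-07 16:00.
2026-07-07 16:00 + 3 h = 2026-07-07 19:00.
2026-07-07 19:00 + 3 h = 2026-07-07 22:00.
2026-07-07 22:00 + 3 h = 2026-07-08 01:00.

2026-07-08 01:00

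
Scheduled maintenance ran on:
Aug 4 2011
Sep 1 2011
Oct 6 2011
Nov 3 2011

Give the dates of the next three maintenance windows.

Dec 1 2011, Jan 5 2012, Feb 2 2012

These are Thursdays at 28- or 35-day spacing (28, 35, 28).
The pattern: 1st Thursday of the month.
1st Thursday of December 2011: Dec 1 2011.
1st Thursday of January 2012: Jan 5 2012.
February 2012 — 1st Thursday is Feb 2 2012.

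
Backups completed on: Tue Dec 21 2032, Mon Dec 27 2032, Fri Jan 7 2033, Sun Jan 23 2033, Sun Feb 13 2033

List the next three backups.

Gaps: 6, 11, 16, 21 days — each gap is 5 larger than the previous one.
Next gap: 26 days. Sun Feb 13 2033 + 26 days = Fri Mar 11 2033.
Next gap: 31 days. Fri Mar 11 2033 + 31 days = Mon Apr 11 2033.
Next gap: 36 days. Mon Apr 11 2033 + 36 days = Tue May 17 2033.

Fri Mar 11 2033, Mon Apr 11 2033, Tue May 17 2033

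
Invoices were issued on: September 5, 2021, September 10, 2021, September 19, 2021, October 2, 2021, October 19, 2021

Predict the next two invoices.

Intervals are 5, 9, 13, 17 days — an arithmetic progression with common difference 4.
Next gap: 21 days. October 19, 2021 + 21 days = November 9, 2021.
Next gap: 25 days. November 9, 2021 + 25 days = December 4, 2021.

November 9, 2021; December 4, 2021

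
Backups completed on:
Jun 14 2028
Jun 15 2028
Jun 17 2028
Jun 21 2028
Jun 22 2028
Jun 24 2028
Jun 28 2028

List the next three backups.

Jun 29 2028, Jul 1 2028, Jul 5 2028

The gap pattern 1, 2, 4, 1, 2, 4 repeats every 3 events.
These are the Wednesdays, Thursdays and Saturdays of each week.
Next Thursday: Jun 29 2028.
Next Saturday: Jul 1 2028.
The following Wednesday is Jul 5 2028.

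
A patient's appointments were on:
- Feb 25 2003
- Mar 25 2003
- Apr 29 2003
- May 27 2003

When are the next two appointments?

All Tuesdays; the gaps (28, 35, 28) vary with month length.
This is the last Tuesday of each month.
Last Tuesday of June 2003: Jun 24 2003.
July 2003 ends with Tuesday Jul 29 2003.

Jun 24 2003, Jul 29 2003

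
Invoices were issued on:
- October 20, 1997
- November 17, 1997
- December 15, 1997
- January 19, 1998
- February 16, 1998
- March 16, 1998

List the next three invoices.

These are Mondays at 28- or 35-day spacing (28, 28, 35, 28, 28).
The pattern: 3rd Monday of the month.
3rd Monday of April 1998: April 20, 1998.
May 1998 — 3rd Monday is May 18, 1998.
3rd Monday of June 1998: June 15, 1998.

April 20, 1998; May 18, 1998; June 15, 1998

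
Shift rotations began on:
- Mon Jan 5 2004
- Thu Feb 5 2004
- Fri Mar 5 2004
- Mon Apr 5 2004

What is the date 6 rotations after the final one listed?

Tue Oct 5 2004

Each date is the 5th; the gaps (31, 29, 31) track the month lengths.
The rule is the 5th of each month.
Next: May 2004 → Wed May 5 2004.
June 2004: Sat Jun 5 2004.
Next: July 2004 → Mon Jul 5 2004.
August 2004: Thu Aug 5 2004.
September 2004: Sun Sep 5 2004.
October 2004: Tue Oct 5 2004.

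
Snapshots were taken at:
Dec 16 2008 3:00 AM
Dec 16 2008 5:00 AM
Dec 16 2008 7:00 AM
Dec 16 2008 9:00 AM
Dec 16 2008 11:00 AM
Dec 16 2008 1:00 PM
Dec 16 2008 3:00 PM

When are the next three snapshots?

The interval is a steady 2 hours (2, 2, 2, 2, 2, 2).
Dec 16 2008 3:00 PM + 2 h = Dec 16 2008 5:00 PM.
Dec 16 2008 5:00 PM + 2 h = Dec 16 2008 7:00 PM.
Dec 16 2008 7:00 PM + 2 h = Dec 16 2008 9:00 PM.

Dec 16 2008 5:00 PM, Dec 16 2008 7:00 PM, Dec 16 2008 9:00 PM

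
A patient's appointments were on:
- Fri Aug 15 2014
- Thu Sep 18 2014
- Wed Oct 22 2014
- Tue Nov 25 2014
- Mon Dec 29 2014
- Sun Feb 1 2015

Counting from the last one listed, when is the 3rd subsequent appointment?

Every event comes 34 days after the last (34, 34, 34, 34, 34).
Sun Feb 1 2015 + 34 days = Sat Mar 7 2015.
Sat Mar 7 2015 + 34 days = Fri Apr 10 2015.
Fri Apr 10 2015 + 34 days = Thu May 14 2015.

Thu May 14 2015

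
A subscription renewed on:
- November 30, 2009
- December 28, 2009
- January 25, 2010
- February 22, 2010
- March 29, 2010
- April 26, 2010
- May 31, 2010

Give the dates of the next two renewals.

All Mondays; the gaps (28, 28, 28, 35, 28, 35) vary with month length.
This is the last Monday of each month.
June 2010 ends with Monday June 28, 2010.
Last Monday of July 2010: July 26, 2010.

June 28, 2010; July 26, 2010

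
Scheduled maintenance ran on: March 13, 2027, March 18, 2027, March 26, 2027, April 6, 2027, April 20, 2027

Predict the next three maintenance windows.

Gaps: 5, 8, 11, 14 days — each gap is 3 larger than the previous one.
Next gap: 17 days. April 20, 2027 + 17 days = May 7, 2027.
Next gap: 20 days. May 7, 2027 + 20 days = May 27, 2027.
Next gap: 23 days. May 27, 2027 + 23 days = June 19, 2027.

May 7, 2027; May 27, 2027; June 19, 2027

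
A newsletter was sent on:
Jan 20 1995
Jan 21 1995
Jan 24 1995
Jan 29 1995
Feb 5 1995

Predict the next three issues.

Feb 14 1995, Feb 25 1995, Mar 10 1995

The spacing grows by 2 each time: 1, 3, 5, 7 days.
Next gap: 9 days. Feb 5 1995 + 9 days = Feb 14 1995.
Next gap: 11 days. Feb 14 1995 + 11 days = Feb 25 1995.
Next gap: 13 days. Feb 25 1995 + 13 days = Mar 10 1995.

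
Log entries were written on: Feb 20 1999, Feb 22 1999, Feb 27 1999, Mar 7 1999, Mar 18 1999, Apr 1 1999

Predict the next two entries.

Gaps: 2, 5, 8, 11, 14 days — each gap is 3 larger than the previous one.
Next gap: 17 days. Apr 1 1999 + 17 days = Apr 18 1999.
Next gap: 20 days. Apr 18 1999 + 20 days = May 8 1999.

Apr 18 1999, May 8 1999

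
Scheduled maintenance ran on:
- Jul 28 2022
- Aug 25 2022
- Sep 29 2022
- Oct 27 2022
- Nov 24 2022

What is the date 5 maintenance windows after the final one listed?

Apr 27 2023

These are Thursdays with 28, 35, 28, 28-day gaps.
Each is the final Thursday of its month — Sep 29 2022 is past the 28th, so '4th Thursday' doesn't fit.
Last Thursday of December 2022: Dec 29 2022.
January 2023 ends with Thursday Jan 26 2023.
February 2023 ends with Thursday Feb 23 2023.
Last Thursday of March 2023: Mar 30 2023.
April 2023 ends with Thursday Apr 27 2023.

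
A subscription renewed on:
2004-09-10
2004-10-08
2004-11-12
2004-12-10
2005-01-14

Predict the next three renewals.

2005-02-11, 2005-03-11, 2005-04-08

These are Fridays at 28- or 35-day spacing (28, 35, 28, 35).
The pattern: 2nd Friday of the month.
2nd Friday of February 2005: 2005-02-11.
March 2005 — 2nd Friday is 2005-03-11.
2nd Friday of April 2005: 2005-04-08.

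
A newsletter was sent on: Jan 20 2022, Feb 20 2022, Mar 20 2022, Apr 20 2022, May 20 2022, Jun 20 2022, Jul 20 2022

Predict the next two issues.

The day-of-month is always 20 (31, 28, 31, 30, 31, 30 days between events).
So this recurs on the 20th of each month.
August 2022: Aug 20 2022.
September 2022: Sep 20 2022.

Aug 20 2022, Sep 20 2022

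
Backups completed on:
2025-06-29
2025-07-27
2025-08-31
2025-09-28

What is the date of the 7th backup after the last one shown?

2026-04-26

These are Sundays with 28, 35, 28-day gaps.
Each is the final Sunday of its month — 2025-06-29 is past the 28th, so '4th Sunday' doesn't fit.
October 2025 ends with Sunday 2025-10-26.
November 2025 ends with Sunday 2025-11-30.
December 2025 ends with Sunday 2025-12-28.
Last Sunday of January 2026: 2026-01-25.
February 2026 ends with Sunday 2026-02-22.
Last Sunday of March 2026: 2026-03-29.
April 2026 ends with Sunday 2026-04-26.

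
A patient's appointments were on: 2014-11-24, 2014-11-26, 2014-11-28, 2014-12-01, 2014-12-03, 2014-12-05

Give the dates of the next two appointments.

Every event lands on a Monday or Wednesday or Friday (gaps cycle 2, 2, 3, 2, 2).
So the schedule is: every Monday, Wednesday and Friday.
Next Monday: 2014-12-08.
The following Wednesday is 2014-12-10.

2014-12-08, 2014-12-10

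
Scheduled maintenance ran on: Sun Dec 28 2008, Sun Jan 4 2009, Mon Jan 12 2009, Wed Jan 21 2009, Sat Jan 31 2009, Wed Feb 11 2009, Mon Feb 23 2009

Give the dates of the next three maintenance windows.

Sun Mar 8 2009, Sun Mar 22 2009, Mon Apr 6 2009

The spacing grows by 1 each time: 7, 8, 9, 10, 11, 12 days.
Next gap: 13 days. Mon Feb 23 2009 + 13 days = Sun Mar 8 2009.
Next gap: 14 days. Sun Mar 8 2009 + 14 days = Sun Mar 22 2009.
Next gap: 15 days. Sun Mar 22 2009 + 15 days = Mon Apr 6 2009.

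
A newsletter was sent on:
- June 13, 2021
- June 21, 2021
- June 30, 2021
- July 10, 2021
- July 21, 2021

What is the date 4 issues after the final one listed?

The spacing grows by 1 each time: 8, 9, 10, 11 days.
Next gap: 12 days. July 21, 2021 + 12 days = August 2, 2021.
Next gap: 13 days. August 2, 2021 + 13 days = August 15, 2021.
Next gap: 14 days. August 15, 2021 + 14 days = August 29, 2021.
Next gap: 15 days. August 29, 2021 + 15 days = September 13, 2021.

September 13, 2021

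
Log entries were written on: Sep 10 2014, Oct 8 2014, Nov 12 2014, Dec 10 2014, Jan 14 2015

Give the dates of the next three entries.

These are Wednesdays at 28- or 35-day spacing (28, 35, 28, 35).
The pattern: 2nd Wednesday of the month.
2nd Wednesday of February 2015: Feb 11 2015.
March 2015 — 2nd Wednesday is Mar 11 2015.
2nd Wednesday of April 2015: Apr 8 2015.

Feb 11 2015, Mar 11 2015, Apr 8 2015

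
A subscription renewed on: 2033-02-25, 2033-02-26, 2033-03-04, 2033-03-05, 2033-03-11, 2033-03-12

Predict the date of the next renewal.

2033-03-18

Gaps: 1, 6, 1, 6, 1 days — not constant, but cyclic with period 2.
The events fall on every Friday and Saturday.
Next Friday: 2033-03-18.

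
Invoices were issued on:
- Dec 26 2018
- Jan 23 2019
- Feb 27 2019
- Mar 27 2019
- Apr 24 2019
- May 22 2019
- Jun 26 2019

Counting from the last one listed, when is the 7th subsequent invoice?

All dates are Wednesdays, 28, 35, 28, 28, 28, 35 days apart.
Specifically, the 4th Wednesday of each month.
4th Wednesday of July 2019: Jul 24 2019.
August 2019 — 4th Wednesday is Aug 28 2019.
4th Wednesday of September 2019: Sep 25 2019.
4th Wednesday of October 2019: Oct 23 2019.
4th Wednesday of November 2019: Nov 27 2019.
4th Wednesday of December 2019: Dec 25 2019.
4th Wednesday of January 2020: Jan 22 2020.

Jan 22 2020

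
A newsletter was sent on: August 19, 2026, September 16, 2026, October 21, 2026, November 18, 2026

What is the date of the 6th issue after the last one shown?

May 19, 2027

Gaps: 28, 35, 28 days — a mix of 28 and 35. Every date is a Wednesday.
Each is the 3rd Wednesday of its month.
3rd Wednesday of December 2026: December 16, 2026.
January 2027 — 3rd Wednesday is January 20, 2027.
February 2027 — 3rd Wednesday is February 17, 2027.
March 2027 — 3rd Wednesday is March 17, 2027.
3rd Wednesday of April 2027: April 21, 2027.
May 2027 — 3rd Wednesday is May 19, 2027.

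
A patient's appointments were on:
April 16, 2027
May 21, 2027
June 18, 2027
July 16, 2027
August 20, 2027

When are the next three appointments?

September 17, 2027; October 15, 2027; November 19, 2027

These are Fridays at 28- or 35-day spacing (35, 28, 28, 35).
The pattern: 3rd Friday of the month.
3rd Friday of September 2027: September 17, 2027.
3rd Friday of October 2027: October 15, 2027.
November 2027 — 3rd Friday is November 19, 2027.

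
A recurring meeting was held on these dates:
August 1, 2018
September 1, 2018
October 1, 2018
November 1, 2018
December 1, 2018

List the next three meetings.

The day-of-month is always 1 (31, 30, 31, 30 days between events).
So this recurs on the 1st of each month.
Next: January 2019 → January 1, 2019.
Next: February 2019 → February 1, 2019.
March 2019: March 1, 2019.

January 1, 2019; February 1, 2019; March 1, 2019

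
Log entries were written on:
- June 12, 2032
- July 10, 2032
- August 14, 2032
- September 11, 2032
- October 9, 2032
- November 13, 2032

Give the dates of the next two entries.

These are Saturdays at 28- or 35-day spacing (28, 35, 28, 28, 35).
The pattern: 2nd Saturday of the month.
December 2032 — 2nd Saturday is December 11, 2032.
January 2033 — 2nd Saturday is January 8, 2033.

December 11, 2032; January 8, 2033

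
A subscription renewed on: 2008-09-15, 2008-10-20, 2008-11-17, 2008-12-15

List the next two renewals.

Gaps: 35, 28, 28 days — a mix of 28 and 35. Every date is a Monday.
Each is the 3rd Monday of its month.
3rd Monday of January 2009: 2009-01-19.
February 2009 — 3rd Monday is 2009-02-16.

2009-01-19, 2009-02-16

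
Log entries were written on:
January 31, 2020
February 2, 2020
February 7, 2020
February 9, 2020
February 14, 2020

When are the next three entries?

February 16, 2020; February 21, 2020; February 23, 2020

The gap pattern 2, 5, 2, 5 repeats every 2 events.
These are the Fridays and Sundays of each week.
The following Sunday is February 16, 2020.
The following Friday is February 21, 2020.
The following Sunday is February 23, 2020.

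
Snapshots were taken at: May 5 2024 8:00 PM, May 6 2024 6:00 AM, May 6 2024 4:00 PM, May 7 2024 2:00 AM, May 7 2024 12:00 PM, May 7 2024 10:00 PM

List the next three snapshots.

Spacing: 10, 10, 10, 10, 10 h — constant 10 h.
May 7 2024 10:00 PM + 10 h = May 8 2024 8:00 AM.
May 8 2024 8:00 AM + 10 h = May 8 2024 6:00 PM.
May 8 2024 6:00 PM + 10 h = May 9 2024 4:00 AM.

May 8 2024 8:00 AM, May 8 2024 6:00 PM, May 9 2024 4:00 AM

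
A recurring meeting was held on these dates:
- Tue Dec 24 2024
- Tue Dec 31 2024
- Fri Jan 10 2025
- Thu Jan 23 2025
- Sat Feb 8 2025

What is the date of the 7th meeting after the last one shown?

Sat Aug 23 2025

Gaps: 7, 10, 13, 16 days — each gap is 3 larger than the previous one.
Next gap: 19 days. Sat Feb 8 2025 + 19 days = Thu Feb 27 2025.
Next gap: 22 days. Thu Feb 27 2025 + 22 days = Fri Mar 21 2025.
Next gap: 25 days. Fri Mar 21 2025 + 25 days = Tue Apr 15 2025.
Next gap: 28 days. Tue Apr 15 2025 + 28 days = Tue May 13 2025.
Next gap: 31 days. Tue May 13 2025 + 31 days = Fri Jun 13 2025.
Next gap: 34 days. Fri Jun 13 2025 + 34 days = Thu Jul 17 2025.
Next gap: 37 days. Thu Jul 17 2025 + 37 days = Sat Aug 23 2025.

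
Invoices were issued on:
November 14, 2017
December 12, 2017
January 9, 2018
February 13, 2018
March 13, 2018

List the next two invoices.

Gaps: 28, 28, 35, 28 days — a mix of 28 and 35. Every date is a Tuesday.
Each is the 2nd Tuesday of its month.
2nd Tuesday of April 2018: April 10, 2018.
2nd Tuesday of May 2018: May 8, 2018.

April 10, 2018; May 8, 2018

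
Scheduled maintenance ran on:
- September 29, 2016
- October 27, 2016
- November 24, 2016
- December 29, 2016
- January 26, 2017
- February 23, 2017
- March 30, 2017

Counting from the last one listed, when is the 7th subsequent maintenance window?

October 26, 2017

All Thursdays; the gaps (28, 28, 35, 28, 28, 35) vary with month length.
This is the last Thursday of each month.
Last Thursday of April 2017: April 27, 2017.
May 2017 ends with Thursday May 25, 2017.
Last Thursday of June 2017: June 29, 2017.
Last Thursday of July 2017: July 27, 2017.
Last Thursday of August 2017: August 31, 2017.
September 2017 ends with Thursday September 28, 2017.
October 2017 ends with Thursday October 26, 2017.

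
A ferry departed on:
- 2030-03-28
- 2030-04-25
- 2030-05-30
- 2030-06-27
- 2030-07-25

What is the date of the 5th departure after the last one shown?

2030-12-26

These are Thursdays with 28, 35, 28, 28-day gaps.
Each is the final Thursday of its month — 2030-05-30 is past the 28th, so '4th Thursday' doesn't fit.
August 2030 ends with Thursday 2030-08-29.
Last Thursday of September 2030: 2030-09-26.
October 2030 ends with Thursday 2030-10-31.
November 2030 ends with Thursday 2030-11-28.
December 2030 ends with Thursday 2030-12-26.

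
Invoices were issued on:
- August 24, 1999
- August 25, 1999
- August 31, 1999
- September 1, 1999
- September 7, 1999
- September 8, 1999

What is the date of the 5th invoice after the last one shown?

Every event lands on a Tuesday or Wednesday (gaps cycle 1, 6, 1, 6, 1).
So the schedule is: every Tuesday and Wednesday.
The following Tuesday is September 14, 1999.
Next Wednesday: September 15, 1999.
Next Tuesday: September 21, 1999.
The following Wednesday is September 22, 1999.
The following Tuesday is September 28, 1999.

September 28, 1999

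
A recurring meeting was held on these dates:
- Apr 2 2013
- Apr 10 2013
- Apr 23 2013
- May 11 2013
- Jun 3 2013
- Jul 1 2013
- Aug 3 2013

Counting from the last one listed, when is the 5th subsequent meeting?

Gaps: 8, 13, 18, 23, 28, 33 days — each gap is 5 larger than the previous one.
Next gap: 38 days. Aug 3 2013 + 38 days = Sep 10 2013.
Next gap: 43 days. Sep 10 2013 + 43 days = Oct 23 2013.
Next gap: 48 days. Oct 23 2013 + 48 days = Dec 10 2013.
Next gap: 53 days. Dec 10 2013 + 53 days = Feb 1 2014.
Next gap: 58 days. Feb 1 2014 + 58 days = Mar 31 2014.

Mar 31 2014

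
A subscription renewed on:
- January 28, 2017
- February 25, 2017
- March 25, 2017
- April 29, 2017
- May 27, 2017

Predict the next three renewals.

June 24, 2017; July 29, 2017; August 26, 2017

These are Saturdays with 28, 28, 35, 28-day gaps.
Each is the final Saturday of its month — April 29, 2017 is past the 28th, so '4th Saturday' doesn't fit.
June 2017 ends with Saturday June 24, 2017.
Last Saturday of July 2017: July 29, 2017.
Last Saturday of August 2017: August 26, 2017.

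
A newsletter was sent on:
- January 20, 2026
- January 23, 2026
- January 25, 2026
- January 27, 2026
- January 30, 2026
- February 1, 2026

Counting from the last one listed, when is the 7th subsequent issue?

February 17, 2026

The gap pattern 3, 2, 2, 3, 2 repeats every 3 events.
These are the Tuesdays, Fridays and Sundays of each week.
The following Tuesday is February 3, 2026.
The following Friday is February 6, 2026.
The following Sunday is February 8, 2026.
The following Tuesday is February 10, 2026.
Next Friday: February 13, 2026.
The following Sunday is February 15, 2026.
Next Tuesday: February 17, 2026.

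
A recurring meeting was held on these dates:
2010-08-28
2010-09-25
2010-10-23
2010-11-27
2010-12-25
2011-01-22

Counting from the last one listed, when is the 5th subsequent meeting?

2011-06-25

All dates are Saturdays, 28, 28, 35, 28, 28 days apart.
Specifically, the 4th Saturday of each month.
4th Saturday of February 2011: 2011-02-26.
March 2011 — 4th Saturday is 2011-03-26.
4th Saturday of April 2011: 2011-04-23.
May 2011 — 4th Saturday is 2011-05-28.
4th Saturday of June 2011: 2011-06-25.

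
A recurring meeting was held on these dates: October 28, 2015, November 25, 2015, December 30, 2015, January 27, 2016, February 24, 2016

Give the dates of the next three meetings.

March 30, 2016; April 27, 2016; May 25, 2016

Every date is a Wednesday; gaps 28, 35, 28, 28 days.
Each is the last Wednesday of its month (at least one falls on the 29th or later, ruling out '4th Wednesday').
Last Wednesday of March 2016: March 30, 2016.
Last Wednesday of April 2016: April 27, 2016.
May 2016 ends with Wednesday May 25, 2016.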